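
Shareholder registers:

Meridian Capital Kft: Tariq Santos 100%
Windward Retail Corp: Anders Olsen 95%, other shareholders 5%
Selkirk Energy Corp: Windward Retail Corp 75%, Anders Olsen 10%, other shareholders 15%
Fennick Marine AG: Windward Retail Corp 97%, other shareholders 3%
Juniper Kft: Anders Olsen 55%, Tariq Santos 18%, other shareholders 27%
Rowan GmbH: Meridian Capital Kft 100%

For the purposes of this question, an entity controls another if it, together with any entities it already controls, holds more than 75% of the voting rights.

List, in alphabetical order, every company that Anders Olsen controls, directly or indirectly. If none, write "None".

Anders holds 95% of Windward, so Anders controls Windward.
Windward and Anders together hold 75% + 10% = 85% of Selkirk, so Anders controls Selkirk.
Windward holds 97% of Fennick, so Anders controls Fennick.
No other company's threshold is met.

Fennick Marine AG, Selkirk Energy Corp, Windward Retail Corp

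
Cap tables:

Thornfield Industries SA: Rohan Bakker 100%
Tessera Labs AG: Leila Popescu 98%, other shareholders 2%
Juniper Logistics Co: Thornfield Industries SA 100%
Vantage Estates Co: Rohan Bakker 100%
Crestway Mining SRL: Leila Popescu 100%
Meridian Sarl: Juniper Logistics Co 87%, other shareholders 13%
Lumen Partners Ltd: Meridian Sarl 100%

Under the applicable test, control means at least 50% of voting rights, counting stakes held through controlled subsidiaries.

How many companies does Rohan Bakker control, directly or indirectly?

5

Rohan holds 100% of Thornfield, so Rohan controls Thornfield.
Thornfield holds 100% of Juniper, so Rohan controls Juniper.
Rohan holds 100% of Vantage, so Rohan controls Vantage.
Juniper holds 87% of Meridian, so Rohan controls Meridian.
Meridian holds 100% of Lumen, so Rohan controls Lumen.
No other company's threshold is met.
Rohan controls 5 companies.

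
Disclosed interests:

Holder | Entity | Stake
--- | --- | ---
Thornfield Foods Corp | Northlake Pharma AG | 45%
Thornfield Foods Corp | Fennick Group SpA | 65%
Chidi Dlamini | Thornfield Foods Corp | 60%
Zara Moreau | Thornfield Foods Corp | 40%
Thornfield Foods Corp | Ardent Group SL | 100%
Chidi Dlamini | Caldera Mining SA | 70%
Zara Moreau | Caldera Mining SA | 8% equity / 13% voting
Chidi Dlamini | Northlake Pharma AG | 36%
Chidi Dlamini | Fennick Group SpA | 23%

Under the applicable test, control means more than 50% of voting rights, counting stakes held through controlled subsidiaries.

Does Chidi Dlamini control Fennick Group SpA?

Chidi holds 60% of Thornfield, so Chidi controls Thornfield.
Thornfield and Chidi together hold 65% + 23% = 88% of Fennick, so Chidi controls Fennick.

Yes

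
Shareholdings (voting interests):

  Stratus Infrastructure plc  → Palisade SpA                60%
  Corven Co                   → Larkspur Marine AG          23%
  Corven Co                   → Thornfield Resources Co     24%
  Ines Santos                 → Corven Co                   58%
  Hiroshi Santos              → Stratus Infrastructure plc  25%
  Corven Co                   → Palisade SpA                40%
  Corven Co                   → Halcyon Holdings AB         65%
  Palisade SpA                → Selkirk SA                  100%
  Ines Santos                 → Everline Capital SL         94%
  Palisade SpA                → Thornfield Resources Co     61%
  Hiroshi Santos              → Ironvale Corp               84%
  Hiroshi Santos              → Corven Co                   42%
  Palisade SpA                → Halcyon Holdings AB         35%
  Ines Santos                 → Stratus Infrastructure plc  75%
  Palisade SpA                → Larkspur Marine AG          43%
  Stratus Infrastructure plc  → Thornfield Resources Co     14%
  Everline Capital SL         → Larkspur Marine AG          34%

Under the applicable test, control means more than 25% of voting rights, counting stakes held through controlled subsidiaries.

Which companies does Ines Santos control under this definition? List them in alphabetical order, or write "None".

Ines holds 58% of Corven, so Ines controls Corven.
Ines holds 75% of Stratus, so Ines controls Stratus.
Stratus and Corven together hold 60% + 40% = 100% of Palisade, so Ines controls Palisade.
Ines holds 94% of Everline, so Ines controls Everline.
Stratus and Corven and Palisade together hold 14% + 24% + 61% = 99% of Thornfield, so Ines controls Thornfield.
Palisade and Corven and Everline together hold 43% + 23% + 34% = 100% of Larkspur, so Ines controls Larkspur.
Palisade and Corven together hold 35% + 65% = 100% of Halcyon, so Ines controls Halcyon.
Palisade holds 100% of Selkirk, so Ines controls Selkirk.
No other company's threshold is met.

Corven Co, Everline Capital SL, Halcyon Holdings AB, Larkspur Marine AG, Palisade SpA, Selkirk SA, Stratus Infrastructure plc, Thornfield Resources Co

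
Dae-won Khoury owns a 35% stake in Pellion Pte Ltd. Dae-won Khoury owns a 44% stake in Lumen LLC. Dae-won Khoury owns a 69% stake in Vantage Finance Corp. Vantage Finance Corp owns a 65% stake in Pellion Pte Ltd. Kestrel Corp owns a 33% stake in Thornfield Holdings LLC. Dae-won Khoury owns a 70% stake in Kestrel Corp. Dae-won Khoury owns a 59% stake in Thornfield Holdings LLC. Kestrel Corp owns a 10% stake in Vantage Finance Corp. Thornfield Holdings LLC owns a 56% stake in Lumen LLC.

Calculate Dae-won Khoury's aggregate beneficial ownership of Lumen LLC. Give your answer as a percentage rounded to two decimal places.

89.98%

Dae-won reaches Lumen along 3 paths.
Via Thornfield: 59% × 56% = 33.04%.
Via Kestrel → Thornfield: 70% × 33% × 56% = 12.936%.
Direct stake: 44% = 44%.
Total: 33.04% + 12.936% + 44% = 89.976%.
Rounded: 89.98%.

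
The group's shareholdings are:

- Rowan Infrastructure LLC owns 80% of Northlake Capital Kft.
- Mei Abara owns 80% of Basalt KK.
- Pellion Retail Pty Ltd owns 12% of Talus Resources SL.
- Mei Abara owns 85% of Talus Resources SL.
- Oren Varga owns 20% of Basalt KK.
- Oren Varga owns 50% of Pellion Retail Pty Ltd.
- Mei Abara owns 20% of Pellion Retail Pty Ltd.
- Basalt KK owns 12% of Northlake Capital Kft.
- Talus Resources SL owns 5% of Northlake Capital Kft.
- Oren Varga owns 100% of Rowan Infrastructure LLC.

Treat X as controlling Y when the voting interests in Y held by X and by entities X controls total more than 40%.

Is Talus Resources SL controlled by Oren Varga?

No

Oren holds 50% of Pellion, so Oren controls Pellion.
Oren holds 100% of Rowan, so Oren controls Rowan.
Rowan holds 80% of Northlake, so Oren controls Northlake.
In Talus, Oren's side holds only 12%, not > 40%.
So Oren does not control Talus.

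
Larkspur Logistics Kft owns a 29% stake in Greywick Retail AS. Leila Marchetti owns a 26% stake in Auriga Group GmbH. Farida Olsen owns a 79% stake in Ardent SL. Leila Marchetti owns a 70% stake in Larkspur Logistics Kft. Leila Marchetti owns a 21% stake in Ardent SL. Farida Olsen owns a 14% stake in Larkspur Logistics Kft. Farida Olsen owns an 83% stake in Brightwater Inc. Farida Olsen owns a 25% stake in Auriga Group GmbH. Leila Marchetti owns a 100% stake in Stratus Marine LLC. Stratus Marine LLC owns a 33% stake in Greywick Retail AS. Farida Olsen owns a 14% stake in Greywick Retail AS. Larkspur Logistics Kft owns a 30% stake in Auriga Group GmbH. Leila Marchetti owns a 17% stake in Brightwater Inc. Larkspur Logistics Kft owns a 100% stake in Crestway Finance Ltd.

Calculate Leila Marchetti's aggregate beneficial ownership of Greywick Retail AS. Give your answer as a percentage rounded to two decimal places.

Leila reaches Greywick along 2 paths.
Via Larkspur: 70% × 29% = 20.3%.
Via Stratus: 100% × 33% = 33%.
Total: 20.3% + 33% = 53.3%.
Rounded: 53.30%.

53.30%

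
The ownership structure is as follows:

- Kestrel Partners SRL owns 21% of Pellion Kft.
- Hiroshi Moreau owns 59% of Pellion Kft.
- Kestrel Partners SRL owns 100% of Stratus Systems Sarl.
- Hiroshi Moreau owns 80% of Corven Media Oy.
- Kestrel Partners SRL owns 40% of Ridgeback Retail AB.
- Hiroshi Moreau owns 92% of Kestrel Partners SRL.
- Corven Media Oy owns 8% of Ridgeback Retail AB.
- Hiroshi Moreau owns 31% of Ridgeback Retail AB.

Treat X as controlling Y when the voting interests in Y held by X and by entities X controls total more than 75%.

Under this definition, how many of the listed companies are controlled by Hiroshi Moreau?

Hiroshi holds 92% of Kestrel, so Hiroshi controls Kestrel.
Hiroshi holds 80% of Corven, so Hiroshi controls Corven.
Kestrel holds 100% of Stratus, so Hiroshi controls Stratus.
Hiroshi and Corven and Kestrel together hold 31% + 8% + 40% = 79% of Ridgeback, so Hiroshi controls Ridgeback.
Kestrel and Hiroshi together hold 21% + 59% = 80% of Pellion, so Hiroshi controls Pellion.
Hiroshi controls 5 companies.

5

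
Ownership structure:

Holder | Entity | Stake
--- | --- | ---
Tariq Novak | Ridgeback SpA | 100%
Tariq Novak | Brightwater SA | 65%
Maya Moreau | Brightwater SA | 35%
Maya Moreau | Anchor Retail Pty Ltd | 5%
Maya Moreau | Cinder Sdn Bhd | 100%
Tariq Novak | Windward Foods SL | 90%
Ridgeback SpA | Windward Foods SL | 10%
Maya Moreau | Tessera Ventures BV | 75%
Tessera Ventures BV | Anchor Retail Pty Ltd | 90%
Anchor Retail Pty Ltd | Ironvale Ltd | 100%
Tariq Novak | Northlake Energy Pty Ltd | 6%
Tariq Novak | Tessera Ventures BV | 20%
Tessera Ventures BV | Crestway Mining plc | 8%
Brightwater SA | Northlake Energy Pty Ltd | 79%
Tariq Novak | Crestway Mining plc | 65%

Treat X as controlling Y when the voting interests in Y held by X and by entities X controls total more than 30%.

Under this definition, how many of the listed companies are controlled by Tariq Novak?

Tariq holds 65% of Brightwater, so Tariq controls Brightwater.
Tariq holds 100% of Ridgeback, so Tariq controls Ridgeback.
Brightwater and Tariq together hold 79% + 6% = 85% of Northlake, so Tariq controls Northlake.
Ridgeback and Tariq together hold 10% + 90% = 100% of Windward, so Tariq controls Windward.
Tariq holds 65% of Crestway, so Tariq controls Crestway.
No other company's threshold is met.
Tariq controls 5 companies.

5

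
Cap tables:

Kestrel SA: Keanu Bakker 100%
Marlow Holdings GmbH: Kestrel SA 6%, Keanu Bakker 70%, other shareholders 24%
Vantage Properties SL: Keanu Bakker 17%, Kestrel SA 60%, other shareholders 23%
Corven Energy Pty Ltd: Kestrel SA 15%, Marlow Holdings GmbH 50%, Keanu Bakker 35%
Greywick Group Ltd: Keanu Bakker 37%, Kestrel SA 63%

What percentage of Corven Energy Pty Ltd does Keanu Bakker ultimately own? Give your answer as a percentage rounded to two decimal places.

88.00%

Keanu reaches Corven along 4 paths.
Via Kestrel: 100% × 15% = 15%.
Via Kestrel → Marlow: 100% × 6% × 50% = 3%.
Via Marlow: 70% × 50% = 35%.
Direct stake: 35% = 35%.
Total: 15% + 3% + 35% + 35% = 88%.
Rounded: 88.00%.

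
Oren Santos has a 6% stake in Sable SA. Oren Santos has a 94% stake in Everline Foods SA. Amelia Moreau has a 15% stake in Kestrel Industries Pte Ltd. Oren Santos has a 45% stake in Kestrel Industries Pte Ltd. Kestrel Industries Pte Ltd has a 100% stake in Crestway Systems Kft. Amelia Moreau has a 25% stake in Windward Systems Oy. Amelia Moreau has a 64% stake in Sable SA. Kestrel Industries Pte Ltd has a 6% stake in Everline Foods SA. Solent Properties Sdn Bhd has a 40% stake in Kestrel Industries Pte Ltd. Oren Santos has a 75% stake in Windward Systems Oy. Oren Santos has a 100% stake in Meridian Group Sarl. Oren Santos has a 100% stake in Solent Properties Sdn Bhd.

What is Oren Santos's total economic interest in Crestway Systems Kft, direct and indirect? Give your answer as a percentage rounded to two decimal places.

Oren reaches Crestway along 2 paths.
Via Kestrel: 45% × 100% = 45%.
Via Solent → Kestrel: 100% × 40% × 100% = 40%.
Total: 45% + 40% = 85%.
Rounded: 85.00%.

85.00%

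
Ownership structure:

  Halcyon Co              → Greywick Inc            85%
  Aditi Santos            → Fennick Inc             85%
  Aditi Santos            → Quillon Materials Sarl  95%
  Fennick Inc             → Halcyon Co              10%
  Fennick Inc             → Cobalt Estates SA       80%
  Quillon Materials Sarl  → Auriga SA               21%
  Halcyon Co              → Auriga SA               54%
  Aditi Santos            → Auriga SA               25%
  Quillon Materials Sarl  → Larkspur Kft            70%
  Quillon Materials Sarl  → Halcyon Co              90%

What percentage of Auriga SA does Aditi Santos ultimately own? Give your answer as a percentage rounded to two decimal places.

Aditi reaches Auriga along 4 paths.
Direct stake: 25% = 25%.
Via Quillon → Halcyon: 95% × 90% × 54% = 46.17%.
Via Fennick → Halcyon: 85% × 10% × 54% = 4.59%.
Via Quillon: 95% × 21% = 19.95%.
Total: 25% + 46.17% + 4.59% + 19.95% = 95.71%.

95.71%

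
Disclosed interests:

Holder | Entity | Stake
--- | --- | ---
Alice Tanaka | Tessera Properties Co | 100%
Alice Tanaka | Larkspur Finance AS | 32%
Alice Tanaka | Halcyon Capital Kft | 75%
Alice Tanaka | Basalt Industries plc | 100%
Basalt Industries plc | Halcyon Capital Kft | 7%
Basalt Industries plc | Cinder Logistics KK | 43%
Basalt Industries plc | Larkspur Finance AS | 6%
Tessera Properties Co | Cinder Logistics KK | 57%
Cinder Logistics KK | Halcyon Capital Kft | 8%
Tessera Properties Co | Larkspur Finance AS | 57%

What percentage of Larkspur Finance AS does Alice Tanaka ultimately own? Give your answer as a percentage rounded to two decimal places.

95.00%

Alice reaches Larkspur along 3 paths.
Direct stake: 32% = 32%.
Via Tessera: 100% × 57% = 57%.
Via Basalt: 100% × 6% = 6%.
Total: 32% + 57% + 6% = 95%.
Rounded: 95.00%.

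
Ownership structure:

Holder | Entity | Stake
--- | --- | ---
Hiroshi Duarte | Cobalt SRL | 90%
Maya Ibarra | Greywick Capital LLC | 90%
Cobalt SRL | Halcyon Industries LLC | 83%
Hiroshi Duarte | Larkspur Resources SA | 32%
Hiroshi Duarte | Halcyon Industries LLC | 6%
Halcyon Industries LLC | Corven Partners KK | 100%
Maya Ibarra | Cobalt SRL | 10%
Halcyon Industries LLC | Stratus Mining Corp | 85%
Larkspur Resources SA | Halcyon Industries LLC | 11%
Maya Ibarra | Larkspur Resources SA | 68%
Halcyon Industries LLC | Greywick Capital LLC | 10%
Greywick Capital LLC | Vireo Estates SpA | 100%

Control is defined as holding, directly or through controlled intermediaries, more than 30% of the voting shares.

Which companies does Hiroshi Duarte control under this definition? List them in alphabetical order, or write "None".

Cobalt SRL, Corven Partners KK, Halcyon Industries LLC, Larkspur Resources SA, Stratus Mining Corp

Hiroshi holds 32% of Larkspur, so Hiroshi controls Larkspur.
Hiroshi holds 90% of Cobalt, so Hiroshi controls Cobalt.
Larkspur and Cobalt and Hiroshi together hold 11% + 83% + 6% = 100% of Halcyon, so Hiroshi controls Halcyon.
Halcyon holds 100% of Corven, so Hiroshi controls Corven.
Halcyon holds 85% of Stratus, so Hiroshi controls Stratus.
No other company's threshold is met.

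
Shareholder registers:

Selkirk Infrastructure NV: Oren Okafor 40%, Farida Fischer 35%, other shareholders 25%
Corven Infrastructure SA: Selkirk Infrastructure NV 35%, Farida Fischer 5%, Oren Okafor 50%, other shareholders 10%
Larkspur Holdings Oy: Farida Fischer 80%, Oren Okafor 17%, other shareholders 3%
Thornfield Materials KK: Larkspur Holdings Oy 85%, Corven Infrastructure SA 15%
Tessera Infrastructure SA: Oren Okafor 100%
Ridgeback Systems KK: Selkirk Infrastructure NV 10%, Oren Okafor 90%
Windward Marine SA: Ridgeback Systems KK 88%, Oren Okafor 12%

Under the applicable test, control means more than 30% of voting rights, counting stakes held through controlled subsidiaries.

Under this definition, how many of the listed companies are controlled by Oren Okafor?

Oren holds 40% of Selkirk, so Oren controls Selkirk.
Selkirk and Oren together hold 35% + 50% = 85% of Corven, so Oren controls Corven.
Oren holds 100% of Tessera, so Oren controls Tessera.
Selkirk and Oren together hold 10% + 90% = 100% of Ridgeback, so Oren controls Ridgeback.
Ridgeback and Oren together hold 88% + 12% = 100% of Windward, so Oren controls Windward.
No other company's threshold is met.
Oren controls 5 companies.

5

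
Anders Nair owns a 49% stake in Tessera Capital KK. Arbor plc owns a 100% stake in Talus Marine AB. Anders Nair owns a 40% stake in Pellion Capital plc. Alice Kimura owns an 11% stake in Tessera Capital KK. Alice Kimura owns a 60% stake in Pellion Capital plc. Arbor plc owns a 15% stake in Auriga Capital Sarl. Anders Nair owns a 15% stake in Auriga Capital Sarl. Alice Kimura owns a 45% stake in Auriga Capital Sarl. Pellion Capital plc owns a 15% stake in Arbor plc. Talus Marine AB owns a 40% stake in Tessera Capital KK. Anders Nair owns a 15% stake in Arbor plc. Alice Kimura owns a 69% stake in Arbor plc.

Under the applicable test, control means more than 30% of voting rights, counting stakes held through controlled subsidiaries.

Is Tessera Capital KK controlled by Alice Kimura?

Alice holds 60% of Pellion, so Alice controls Pellion.
Pellion and Alice together hold 15% + 69% = 84% of Arbor, so Alice controls Arbor.
Arbor holds 100% of Talus, so Alice controls Talus.
Talus and Alice together hold 40% + 11% = 51% of Tessera, so Alice controls Tessera.

Yes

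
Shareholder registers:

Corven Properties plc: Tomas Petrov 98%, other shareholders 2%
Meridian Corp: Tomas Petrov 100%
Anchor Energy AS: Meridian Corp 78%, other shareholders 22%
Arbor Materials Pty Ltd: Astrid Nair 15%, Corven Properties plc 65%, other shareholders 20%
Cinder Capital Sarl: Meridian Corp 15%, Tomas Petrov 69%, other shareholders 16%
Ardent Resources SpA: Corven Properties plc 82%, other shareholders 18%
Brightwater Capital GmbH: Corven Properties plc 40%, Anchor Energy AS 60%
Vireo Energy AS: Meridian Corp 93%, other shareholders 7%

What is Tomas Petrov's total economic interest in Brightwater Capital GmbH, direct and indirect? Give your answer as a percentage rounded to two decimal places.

86.00%

Tomas reaches Brightwater along 2 paths.
Via Corven: 98% × 40% = 39.2%.
Via Meridian → Anchor: 100% × 78% × 60% = 46.8%.
Total: 39.2% + 46.8% = 86%.
Rounded: 86.00%.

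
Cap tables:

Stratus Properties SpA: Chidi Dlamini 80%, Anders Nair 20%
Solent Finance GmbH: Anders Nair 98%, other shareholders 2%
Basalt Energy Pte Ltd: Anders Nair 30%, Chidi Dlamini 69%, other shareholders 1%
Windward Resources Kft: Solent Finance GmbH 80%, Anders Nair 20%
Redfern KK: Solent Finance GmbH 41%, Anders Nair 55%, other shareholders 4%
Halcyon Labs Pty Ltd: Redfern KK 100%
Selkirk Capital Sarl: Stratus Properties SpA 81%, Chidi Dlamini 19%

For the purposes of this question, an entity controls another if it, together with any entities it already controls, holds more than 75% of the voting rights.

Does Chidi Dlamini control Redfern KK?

No

Chidi holds 80% of Stratus, so Chidi controls Stratus.
Stratus and Chidi together hold 81% + 19% = 100% of Selkirk, so Chidi controls Selkirk.
Neither Chidi nor any entity Chidi controls holds any voting interest in Redfern.
So Chidi does not control Redfern.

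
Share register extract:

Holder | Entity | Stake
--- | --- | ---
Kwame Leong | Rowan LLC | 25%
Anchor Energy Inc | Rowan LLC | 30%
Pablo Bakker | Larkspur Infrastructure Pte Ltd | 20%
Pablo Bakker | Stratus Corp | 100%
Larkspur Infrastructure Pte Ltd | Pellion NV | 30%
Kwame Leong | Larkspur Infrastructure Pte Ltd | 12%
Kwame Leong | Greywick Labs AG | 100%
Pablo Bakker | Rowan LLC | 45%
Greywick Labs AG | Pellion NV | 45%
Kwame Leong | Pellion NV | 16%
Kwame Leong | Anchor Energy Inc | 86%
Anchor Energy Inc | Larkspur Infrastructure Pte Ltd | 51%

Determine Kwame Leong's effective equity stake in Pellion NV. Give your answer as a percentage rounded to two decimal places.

77.76%

Kwame reaches Pellion along 4 paths.
Via Larkspur: 12% × 30% = 3.6%.
Via Anchor → Larkspur: 86% × 51% × 30% = 13.158%.
Via Greywick: 100% × 45% = 45%.
Direct stake: 16% = 16%.
Total: 3.6% + 13.158% + 45% + 16% = 77.758%.
Rounded: 77.76%.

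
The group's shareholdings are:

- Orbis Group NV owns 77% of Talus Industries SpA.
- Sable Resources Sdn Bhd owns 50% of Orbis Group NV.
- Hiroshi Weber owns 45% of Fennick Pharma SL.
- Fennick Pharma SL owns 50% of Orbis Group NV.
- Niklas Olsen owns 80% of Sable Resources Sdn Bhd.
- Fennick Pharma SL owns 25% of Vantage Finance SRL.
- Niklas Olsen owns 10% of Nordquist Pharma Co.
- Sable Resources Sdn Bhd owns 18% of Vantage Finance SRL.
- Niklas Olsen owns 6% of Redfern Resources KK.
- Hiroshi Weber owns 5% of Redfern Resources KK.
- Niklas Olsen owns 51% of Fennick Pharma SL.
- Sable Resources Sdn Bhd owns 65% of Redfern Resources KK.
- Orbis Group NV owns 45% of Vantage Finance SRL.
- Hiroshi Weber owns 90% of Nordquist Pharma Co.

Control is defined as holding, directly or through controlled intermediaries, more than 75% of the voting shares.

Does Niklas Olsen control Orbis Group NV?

Niklas holds 80% of Sable, so Niklas controls Sable.
In Orbis, Niklas's side holds only 50%, not > 75%.
So Niklas does not control Orbis.

No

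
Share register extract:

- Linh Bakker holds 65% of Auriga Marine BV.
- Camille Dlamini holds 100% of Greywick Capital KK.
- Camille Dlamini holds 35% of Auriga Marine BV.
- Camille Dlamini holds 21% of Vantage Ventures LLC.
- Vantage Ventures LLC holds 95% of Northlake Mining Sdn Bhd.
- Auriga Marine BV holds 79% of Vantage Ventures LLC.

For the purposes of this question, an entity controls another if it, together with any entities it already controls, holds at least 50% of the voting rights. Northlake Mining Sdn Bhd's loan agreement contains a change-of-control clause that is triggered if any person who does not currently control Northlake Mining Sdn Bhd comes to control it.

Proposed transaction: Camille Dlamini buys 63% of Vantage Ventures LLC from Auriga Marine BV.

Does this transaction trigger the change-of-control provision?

Yes

The purchase adds only to Camille's holdings (Auriga's stake shrinks), so Camille is the only person who could newly come to control Northlake.
Camille holds 100% of Greywick, so Camille controls Greywick.
Neither Camille nor any entity Camille controls holds any voting interest in Northlake.
So before the transaction, Camille does not control Northlake.
After the purchase, Camille's direct stake in Vantage rises to 21% + 63% = 84%, and Auriga's stake falls to 16%.
Camille holds 84% of Vantage, so Camille controls Vantage.
Vantage holds 95% of Northlake, so Camille controls Northlake.
Camille did not control Northlake before and does after, so the clause is triggered.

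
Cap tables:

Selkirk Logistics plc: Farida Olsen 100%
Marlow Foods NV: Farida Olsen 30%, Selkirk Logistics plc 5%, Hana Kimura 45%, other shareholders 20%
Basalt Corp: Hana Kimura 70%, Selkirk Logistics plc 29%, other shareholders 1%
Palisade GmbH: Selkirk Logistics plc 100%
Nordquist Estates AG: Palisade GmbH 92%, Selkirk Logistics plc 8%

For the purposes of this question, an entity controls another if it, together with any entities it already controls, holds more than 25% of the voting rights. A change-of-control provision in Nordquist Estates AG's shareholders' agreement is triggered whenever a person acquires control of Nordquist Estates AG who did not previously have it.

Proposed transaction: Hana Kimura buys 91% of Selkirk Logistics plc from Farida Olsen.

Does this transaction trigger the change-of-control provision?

Yes

The purchase adds only to Hana's holdings (Farida's stake shrinks), so Hana is the only person who could newly come to control Nordquist.
Hana holds 45% of Marlow, so Hana controls Marlow.
Hana holds 70% of Basalt, so Hana controls Basalt.
Neither Hana nor any entity Hana controls holds any voting interest in Nordquist.
So before the transaction, Hana does not control Nordquist.
After the purchase, Hana holds 91% of Selkirk directly, and Farida's stake falls to 9%.
Hana holds 91% of Selkirk, so Hana controls Selkirk.
Selkirk holds 100% of Palisade, so Hana controls Palisade.
Palisade and Selkirk together hold 92% + 8% = 100% of Nordquist, so Hana controls Nordquist.
Hana did not control Nordquist before and does after, so the clause is triggered.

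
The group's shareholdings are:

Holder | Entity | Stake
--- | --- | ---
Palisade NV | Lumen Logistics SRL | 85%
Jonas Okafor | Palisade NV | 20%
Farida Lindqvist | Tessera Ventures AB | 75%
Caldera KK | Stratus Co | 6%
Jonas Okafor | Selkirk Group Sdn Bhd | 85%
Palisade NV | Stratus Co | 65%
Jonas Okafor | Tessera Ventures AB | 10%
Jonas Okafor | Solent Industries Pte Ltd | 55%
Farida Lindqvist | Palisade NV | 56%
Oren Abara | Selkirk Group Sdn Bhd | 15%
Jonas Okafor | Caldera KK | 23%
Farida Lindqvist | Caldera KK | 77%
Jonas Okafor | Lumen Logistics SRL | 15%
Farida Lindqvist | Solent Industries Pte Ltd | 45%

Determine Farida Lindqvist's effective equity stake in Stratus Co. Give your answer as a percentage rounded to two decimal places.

41.02%

Farida reaches Stratus along 2 paths.
Via Caldera: 77% × 6% = 4.62%.
Via Palisade: 56% × 65% = 36.4%.
Total: 4.62% + 36.4% = 41.02%.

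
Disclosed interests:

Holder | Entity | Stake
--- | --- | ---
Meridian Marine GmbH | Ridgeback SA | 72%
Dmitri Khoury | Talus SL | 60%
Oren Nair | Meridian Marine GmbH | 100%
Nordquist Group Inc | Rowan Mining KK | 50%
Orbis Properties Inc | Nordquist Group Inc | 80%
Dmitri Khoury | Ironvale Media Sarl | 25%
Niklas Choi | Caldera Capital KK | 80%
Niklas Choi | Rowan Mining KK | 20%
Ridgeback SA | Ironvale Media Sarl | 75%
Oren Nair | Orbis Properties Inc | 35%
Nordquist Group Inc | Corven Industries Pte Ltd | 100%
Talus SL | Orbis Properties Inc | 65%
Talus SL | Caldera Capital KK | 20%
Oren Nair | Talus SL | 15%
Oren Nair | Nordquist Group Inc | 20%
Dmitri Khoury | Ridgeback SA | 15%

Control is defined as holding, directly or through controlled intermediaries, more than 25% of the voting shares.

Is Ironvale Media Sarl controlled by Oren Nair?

Yes

Oren holds 100% of Meridian, so Oren controls Meridian.
Meridian holds 72% of Ridgeback, so Oren controls Ridgeback.
Ridgeback holds 75% of Ironvale, so Oren controls Ironvale.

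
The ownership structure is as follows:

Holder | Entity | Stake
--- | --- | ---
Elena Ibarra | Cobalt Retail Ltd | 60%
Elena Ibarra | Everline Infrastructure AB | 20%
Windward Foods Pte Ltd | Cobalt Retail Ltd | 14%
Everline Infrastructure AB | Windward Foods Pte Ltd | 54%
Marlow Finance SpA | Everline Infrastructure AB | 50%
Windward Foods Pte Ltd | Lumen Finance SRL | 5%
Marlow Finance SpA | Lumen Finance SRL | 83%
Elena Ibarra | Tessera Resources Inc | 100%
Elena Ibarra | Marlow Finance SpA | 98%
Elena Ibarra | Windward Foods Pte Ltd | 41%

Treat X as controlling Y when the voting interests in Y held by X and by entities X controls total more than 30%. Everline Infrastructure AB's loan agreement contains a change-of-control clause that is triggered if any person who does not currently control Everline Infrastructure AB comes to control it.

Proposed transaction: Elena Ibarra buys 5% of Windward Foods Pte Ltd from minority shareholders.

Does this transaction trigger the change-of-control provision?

No

The purchase changes only Elena's holdings, so Elena is the only person who could newly come to control Everline.
Elena holds 98% of Marlow, so Elena controls Marlow.
Marlow and Elena together hold 50% + 20% = 70% of Everline, so Elena controls Everline.
So Elena already controls Everline before the transaction.
After the purchase, Elena's direct stake in Windward rises to 41% + 5% = 46%.
Elena controlled Everline already, so this is not a new person acquiring control; every other person's position is unchanged or reduced.
No new person acquires control, so the clause is not triggered.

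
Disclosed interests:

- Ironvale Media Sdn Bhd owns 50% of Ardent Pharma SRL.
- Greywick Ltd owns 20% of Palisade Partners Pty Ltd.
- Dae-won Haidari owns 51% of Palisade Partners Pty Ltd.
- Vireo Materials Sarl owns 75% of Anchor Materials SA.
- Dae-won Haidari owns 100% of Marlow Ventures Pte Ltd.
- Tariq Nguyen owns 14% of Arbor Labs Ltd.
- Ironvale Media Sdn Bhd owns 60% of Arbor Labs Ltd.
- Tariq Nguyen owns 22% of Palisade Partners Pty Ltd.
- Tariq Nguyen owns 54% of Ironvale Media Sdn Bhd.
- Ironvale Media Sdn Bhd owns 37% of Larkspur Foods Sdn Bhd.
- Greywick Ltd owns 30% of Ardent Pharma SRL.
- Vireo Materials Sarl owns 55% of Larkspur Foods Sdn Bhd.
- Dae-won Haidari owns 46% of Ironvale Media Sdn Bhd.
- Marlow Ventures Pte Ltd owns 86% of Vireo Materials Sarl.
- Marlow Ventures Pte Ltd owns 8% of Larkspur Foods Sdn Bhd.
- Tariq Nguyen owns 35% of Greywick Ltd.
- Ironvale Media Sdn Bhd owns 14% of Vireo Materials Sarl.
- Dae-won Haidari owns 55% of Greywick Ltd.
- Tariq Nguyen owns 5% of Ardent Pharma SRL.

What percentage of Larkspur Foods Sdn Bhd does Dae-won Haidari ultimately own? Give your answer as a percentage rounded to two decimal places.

Dae-won reaches Larkspur along 4 paths.
Via Marlow: 100% × 8% = 8%.
Via Marlow → Vireo: 100% × 86% × 55% = 47.3%.
Via Ironvale → Vireo: 46% × 14% × 55% = 3.542%.
Via Ironvale: 46% × 37% = 17.02%.
Total: 8% + 47.3% + 3.542% + 17.02% = 75.862%.
Rounded: 75.86%.

75.86%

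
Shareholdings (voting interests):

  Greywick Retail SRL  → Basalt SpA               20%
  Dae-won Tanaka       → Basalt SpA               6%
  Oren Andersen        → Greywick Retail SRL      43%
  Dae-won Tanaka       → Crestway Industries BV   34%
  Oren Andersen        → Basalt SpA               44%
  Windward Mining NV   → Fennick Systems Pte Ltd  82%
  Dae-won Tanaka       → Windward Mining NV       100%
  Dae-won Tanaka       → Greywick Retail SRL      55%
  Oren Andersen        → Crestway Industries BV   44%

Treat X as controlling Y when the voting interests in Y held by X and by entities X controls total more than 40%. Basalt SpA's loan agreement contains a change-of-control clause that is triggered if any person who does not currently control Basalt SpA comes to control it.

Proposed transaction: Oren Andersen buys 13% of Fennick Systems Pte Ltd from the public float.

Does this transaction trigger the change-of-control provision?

No

The purchase changes only Oren's holdings, so Oren is the only person who could newly come to control Basalt.
Oren holds 43% of Greywick, so Oren controls Greywick.
Greywick and Oren together hold 20% + 44% = 64% of Basalt, so Oren controls Basalt.
So Oren already controls Basalt before the transaction.
After the purchase, Oren holds 13% of Fennick directly.
Oren controlled Basalt already, so this is not a new person acquiring control; every other person's position is unchanged or reduced.
No new person acquires control, so the clause is not triggered.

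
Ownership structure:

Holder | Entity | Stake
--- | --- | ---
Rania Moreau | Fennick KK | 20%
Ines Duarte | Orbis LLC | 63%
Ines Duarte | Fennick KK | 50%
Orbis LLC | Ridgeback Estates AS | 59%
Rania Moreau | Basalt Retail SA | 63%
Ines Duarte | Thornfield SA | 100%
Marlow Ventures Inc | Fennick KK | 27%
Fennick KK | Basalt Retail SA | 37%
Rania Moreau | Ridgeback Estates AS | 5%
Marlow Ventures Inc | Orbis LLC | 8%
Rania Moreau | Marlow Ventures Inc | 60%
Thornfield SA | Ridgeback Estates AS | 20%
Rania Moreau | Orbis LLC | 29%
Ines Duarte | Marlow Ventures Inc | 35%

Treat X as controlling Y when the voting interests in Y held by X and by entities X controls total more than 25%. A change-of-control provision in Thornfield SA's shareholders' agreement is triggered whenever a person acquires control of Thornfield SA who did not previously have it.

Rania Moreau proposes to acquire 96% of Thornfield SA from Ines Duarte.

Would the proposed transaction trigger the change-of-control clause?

Yes

The purchase adds only to Rania's holdings (Ines's stake shrinks), so Rania is the only person who could newly come to control Thornfield.
Rania holds 60% of Marlow, so Rania controls Marlow.
Rania and Marlow together hold 29% + 8% = 37% of Orbis, so Rania controls Orbis.
Rania and Marlow together hold 20% + 27% = 47% of Fennick, so Rania controls Fennick.
Rania and Fennick together hold 63% + 37% = 100% of Basalt, so Rania controls Basalt.
Rania and Orbis together hold 5% + 59% = 64% of Ridgeback, so Rania controls Ridgeback.
Neither Rania nor any entity Rania controls holds any voting interest in Thornfield.
So before the transaction, Rania does not control Thornfield.
After the purchase, Rania holds 96% of Thornfield directly, and Ines's stake falls to 4%.
Rania holds 96% of Thornfield, so Rania controls Thornfield.
Rania did not control Thornfield before and does after, so the clause is triggered.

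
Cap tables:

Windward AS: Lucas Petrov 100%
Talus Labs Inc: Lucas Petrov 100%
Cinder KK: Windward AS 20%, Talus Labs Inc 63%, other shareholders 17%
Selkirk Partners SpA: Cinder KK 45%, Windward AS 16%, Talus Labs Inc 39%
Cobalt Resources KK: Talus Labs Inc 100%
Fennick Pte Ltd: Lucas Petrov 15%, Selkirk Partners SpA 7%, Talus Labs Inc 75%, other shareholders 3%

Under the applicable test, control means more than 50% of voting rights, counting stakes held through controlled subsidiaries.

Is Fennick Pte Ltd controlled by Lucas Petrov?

Yes

Lucas holds 100% of Windward, so Lucas controls Windward.
Lucas holds 100% of Talus, so Lucas controls Talus.
Windward and Talus together hold 20% + 63% = 83% of Cinder, so Lucas controls Cinder.
Cinder and Windward and Talus together hold 45% + 16% + 39% = 100% of Selkirk, so Lucas controls Selkirk.
Lucas and Selkirk and Talus together hold 15% + 7% + 75% = 97% of Fennick, so Lucas controls Fennick.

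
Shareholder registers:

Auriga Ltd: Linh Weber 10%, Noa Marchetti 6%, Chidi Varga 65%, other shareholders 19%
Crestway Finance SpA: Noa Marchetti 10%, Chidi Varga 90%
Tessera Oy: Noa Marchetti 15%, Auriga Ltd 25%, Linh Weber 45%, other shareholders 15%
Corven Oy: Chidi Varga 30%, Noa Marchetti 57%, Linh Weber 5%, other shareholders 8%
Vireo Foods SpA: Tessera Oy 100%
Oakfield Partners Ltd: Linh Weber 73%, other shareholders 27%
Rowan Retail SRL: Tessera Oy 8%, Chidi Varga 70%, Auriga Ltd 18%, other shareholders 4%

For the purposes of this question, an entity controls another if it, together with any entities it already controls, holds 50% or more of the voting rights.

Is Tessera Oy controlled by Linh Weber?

No

Linh holds 73% of Oakfield, so Linh controls Oakfield.
In Tessera, Linh's side holds only 45%, not ≥ 50%.
So Linh does not control Tessera.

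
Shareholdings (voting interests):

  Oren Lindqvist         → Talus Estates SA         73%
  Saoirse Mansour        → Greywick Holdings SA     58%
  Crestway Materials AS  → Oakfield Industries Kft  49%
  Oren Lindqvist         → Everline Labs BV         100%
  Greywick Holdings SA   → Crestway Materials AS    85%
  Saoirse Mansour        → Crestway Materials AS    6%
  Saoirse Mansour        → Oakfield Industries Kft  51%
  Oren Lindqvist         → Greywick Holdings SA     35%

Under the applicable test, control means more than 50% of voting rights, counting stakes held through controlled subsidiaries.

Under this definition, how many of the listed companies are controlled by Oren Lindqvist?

2

Oren holds 100% of Everline, so Oren controls Everline.
Oren holds 73% of Talus, so Oren controls Talus.
No other company's threshold is met.
Oren controls 2 companies.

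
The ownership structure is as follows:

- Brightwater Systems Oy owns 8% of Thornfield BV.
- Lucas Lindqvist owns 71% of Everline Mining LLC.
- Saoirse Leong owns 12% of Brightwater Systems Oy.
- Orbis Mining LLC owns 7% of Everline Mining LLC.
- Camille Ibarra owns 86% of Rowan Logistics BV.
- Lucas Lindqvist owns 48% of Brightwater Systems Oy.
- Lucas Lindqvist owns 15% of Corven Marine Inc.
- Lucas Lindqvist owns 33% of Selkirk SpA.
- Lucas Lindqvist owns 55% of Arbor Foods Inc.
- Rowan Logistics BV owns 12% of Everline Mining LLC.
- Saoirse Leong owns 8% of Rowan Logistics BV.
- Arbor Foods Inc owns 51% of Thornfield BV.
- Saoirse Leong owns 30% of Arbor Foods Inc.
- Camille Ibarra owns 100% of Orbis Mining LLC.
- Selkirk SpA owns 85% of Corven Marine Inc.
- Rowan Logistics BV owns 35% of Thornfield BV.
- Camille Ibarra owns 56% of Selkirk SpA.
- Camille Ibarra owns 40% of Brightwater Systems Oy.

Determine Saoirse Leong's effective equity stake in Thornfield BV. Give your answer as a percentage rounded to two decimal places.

19.06%

Saoirse reaches Thornfield along 3 paths.
Via Rowan: 8% × 35% = 2.8%.
Via Arbor: 30% × 51% = 15.3%.
Via Brightwater: 12% × 8% = 0.96%.
Total: 2.8% + 15.3% + 0.96% = 19.06%.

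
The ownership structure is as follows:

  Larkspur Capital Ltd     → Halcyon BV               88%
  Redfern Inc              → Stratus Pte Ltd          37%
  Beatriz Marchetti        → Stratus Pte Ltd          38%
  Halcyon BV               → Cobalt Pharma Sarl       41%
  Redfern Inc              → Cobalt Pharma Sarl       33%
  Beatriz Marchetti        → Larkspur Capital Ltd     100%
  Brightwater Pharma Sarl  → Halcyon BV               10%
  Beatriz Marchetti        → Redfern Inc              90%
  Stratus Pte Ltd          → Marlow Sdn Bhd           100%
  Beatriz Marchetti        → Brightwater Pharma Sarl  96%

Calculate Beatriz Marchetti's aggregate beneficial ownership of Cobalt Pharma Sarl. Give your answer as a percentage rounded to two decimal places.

69.72%

Beatriz reaches Cobalt along 3 paths.
Via Larkspur → Halcyon: 100% × 88% × 41% = 36.08%.
Via Brightwater → Halcyon: 96% × 10% × 41% = 3.936%.
Via Redfern: 90% × 33% = 29.7%.
Total: 36.08% + 3.936% + 29.7% = 69.716%.
Rounded: 69.72%.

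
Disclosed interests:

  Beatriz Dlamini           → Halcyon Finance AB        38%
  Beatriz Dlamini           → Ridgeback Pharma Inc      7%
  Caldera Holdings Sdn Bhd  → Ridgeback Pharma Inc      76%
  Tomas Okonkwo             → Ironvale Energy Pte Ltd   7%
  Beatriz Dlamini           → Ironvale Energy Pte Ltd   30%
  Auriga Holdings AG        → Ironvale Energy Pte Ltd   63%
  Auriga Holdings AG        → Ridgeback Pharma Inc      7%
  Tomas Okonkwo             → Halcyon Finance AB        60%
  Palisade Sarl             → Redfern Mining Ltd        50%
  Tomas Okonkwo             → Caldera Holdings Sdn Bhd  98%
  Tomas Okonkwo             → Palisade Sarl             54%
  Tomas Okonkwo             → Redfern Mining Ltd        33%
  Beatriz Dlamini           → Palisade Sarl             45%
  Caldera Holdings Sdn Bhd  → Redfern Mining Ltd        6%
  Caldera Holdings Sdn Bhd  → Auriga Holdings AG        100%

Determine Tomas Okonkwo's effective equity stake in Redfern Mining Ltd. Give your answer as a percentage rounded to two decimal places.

Tomas reaches Redfern along 3 paths.
Direct stake: 33% = 33%.
Via Palisade: 54% × 50% = 27%.
Via Caldera: 98% × 6% = 5.88%.
Total: 33% + 27% + 5.88% = 65.88%.

65.88%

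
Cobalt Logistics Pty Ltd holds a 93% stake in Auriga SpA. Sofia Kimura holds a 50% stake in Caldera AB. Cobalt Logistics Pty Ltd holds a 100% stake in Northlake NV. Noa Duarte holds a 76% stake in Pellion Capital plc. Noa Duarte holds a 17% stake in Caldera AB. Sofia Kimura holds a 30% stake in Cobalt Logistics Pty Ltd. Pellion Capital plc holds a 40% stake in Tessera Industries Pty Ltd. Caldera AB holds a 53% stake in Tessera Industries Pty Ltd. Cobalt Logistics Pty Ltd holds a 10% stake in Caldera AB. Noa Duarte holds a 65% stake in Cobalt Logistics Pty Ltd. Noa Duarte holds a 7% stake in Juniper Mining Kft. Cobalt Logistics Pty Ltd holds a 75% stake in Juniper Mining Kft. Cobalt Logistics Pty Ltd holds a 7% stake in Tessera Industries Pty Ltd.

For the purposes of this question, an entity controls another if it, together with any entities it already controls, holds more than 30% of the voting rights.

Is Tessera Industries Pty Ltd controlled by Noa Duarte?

Yes

Noa holds 65% of Cobalt, so Noa controls Cobalt.
Noa holds 76% of Pellion, so Noa controls Pellion.
Cobalt and Pellion together hold 7% + 40% = 47% of Tessera, so Noa controls Tessera.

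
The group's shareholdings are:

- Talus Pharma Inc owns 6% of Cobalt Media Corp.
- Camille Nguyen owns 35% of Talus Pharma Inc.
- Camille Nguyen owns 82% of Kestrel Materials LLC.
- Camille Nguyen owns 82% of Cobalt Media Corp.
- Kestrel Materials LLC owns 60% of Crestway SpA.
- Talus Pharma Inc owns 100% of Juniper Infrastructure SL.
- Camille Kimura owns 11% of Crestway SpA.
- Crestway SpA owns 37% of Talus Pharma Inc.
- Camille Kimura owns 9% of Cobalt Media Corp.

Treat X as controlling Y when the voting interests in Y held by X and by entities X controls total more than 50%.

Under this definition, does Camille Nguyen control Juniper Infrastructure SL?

Yes

Camille Nguyen holds 82% of Kestrel, so Camille Nguyen controls Kestrel.
Kestrel holds 60% of Crestway, so Camille Nguyen controls Crestway.
Crestway and Camille Nguyen together hold 37% + 35% = 72% of Talus, so Camille Nguyen controls Talus.
Talus holds 100% of Juniper, so Camille Nguyen controls Juniper.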